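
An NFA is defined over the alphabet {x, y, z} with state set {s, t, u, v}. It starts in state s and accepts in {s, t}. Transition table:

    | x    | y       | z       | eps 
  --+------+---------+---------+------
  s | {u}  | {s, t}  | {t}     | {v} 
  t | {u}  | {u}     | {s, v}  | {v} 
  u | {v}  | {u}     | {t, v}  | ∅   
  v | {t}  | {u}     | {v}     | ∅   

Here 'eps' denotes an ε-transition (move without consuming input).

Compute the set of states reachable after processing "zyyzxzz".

Start: ε-closure({s}) = {s, v}.
Read 'z': s→{t}, v→{v}; now {t, v}.
Read 'y': t→{u}, v→{u}; now {u}.
Read 'y': u→{u}; now {u}.
Read 'z': u→{t, v}; now {t, v}.
Read 'x': t→{u}, v→{t}; union {t, u}; ε-closure = {t, u, v}.
Read 'z': t→{s, v}, u→{t, v}, v→{v}; now {s, t, v}.
Read 'z': s→{t}, t→{s, v}, v→{v}; now {s, t, v}.

{s, t, v}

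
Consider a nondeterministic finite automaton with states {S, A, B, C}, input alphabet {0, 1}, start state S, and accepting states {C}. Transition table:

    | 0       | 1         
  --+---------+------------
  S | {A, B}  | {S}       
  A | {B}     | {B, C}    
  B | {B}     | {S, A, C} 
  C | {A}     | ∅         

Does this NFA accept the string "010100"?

Start in {S}.
Read '0': S→{A, B}; now {A, B}.
Read '1': A→{B, C}, B→{S, A, C}; now {S, A, B, C}.
Read '0': S→{A, B}, A→{B}, B→{B}, C→{A}; now {A, B}.
Read '1': A→{B, C}, B→{S, A, C}; now {S, A, B, C}.
Read '0': S→{A, B}, A→{B}, B→{B}, C→{A}; now {A, B}.
Read '0': A→{B}, B→{B}; now {B}.
The final set {B} contains no accepting state.

No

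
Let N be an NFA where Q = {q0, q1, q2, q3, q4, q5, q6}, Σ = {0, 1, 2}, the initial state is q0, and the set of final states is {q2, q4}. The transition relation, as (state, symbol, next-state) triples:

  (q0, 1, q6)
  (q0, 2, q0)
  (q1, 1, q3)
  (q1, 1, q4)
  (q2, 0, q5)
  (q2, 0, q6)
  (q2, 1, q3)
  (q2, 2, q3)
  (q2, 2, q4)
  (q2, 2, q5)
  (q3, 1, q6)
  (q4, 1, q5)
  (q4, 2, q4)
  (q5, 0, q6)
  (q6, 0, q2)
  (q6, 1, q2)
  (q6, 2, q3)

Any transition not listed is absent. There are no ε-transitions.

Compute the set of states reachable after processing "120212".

Start in {q0}.
Read '1': q0→{q6}; now {q6}.
Read '2': q6→{q3}; now {q3}.
Read '0': q3→∅; now ∅.
The set is empty and remains empty for the remaining 3 symbols.

∅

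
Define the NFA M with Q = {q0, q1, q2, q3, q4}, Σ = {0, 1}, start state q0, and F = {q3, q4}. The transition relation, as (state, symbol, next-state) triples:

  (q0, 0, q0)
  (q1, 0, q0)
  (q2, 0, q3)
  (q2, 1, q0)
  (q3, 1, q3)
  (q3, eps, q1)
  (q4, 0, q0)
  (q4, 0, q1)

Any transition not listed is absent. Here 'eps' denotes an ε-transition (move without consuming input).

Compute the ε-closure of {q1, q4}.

Begin with {q1, q4}.
No ε-moves leave this set, so the closure equals the set itself.

{q1, q4}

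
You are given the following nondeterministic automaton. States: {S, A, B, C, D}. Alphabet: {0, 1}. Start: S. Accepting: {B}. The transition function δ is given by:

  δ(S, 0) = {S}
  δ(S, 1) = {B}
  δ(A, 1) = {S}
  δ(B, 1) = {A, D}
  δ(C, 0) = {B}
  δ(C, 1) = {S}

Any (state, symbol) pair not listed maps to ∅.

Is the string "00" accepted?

Start in {S}.
Read '0': S→{S}; now {S}.
Read '0': S→{S}; now {S}.
The final set {S} contains no accepting state.

No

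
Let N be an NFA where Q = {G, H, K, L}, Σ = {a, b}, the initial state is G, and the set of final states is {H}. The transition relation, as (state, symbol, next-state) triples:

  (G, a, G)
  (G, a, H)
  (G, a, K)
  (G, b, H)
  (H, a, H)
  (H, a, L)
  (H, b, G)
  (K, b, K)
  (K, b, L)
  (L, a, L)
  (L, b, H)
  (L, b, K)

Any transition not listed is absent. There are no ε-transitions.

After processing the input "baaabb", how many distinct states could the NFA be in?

4

Start in {G}.
Read 'b': {G} → {H}.
Read 'a': {H} → {H, L}.
Read 'a': {H, L} → {H, L}.
Read 'a': {H, L} → {H, L}.
Read 'b': {H, L} → {G, H, K}.
Read 'b': {G, H, K} → {G, H, K, L}.
That set has 4 states.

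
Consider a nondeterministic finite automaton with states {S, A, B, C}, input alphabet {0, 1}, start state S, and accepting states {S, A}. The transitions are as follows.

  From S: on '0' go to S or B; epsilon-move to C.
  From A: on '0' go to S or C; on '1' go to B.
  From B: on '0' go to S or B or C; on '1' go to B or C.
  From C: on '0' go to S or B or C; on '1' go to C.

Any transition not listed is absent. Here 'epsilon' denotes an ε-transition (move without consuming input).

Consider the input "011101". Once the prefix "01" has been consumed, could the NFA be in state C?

Start: ε-closure({S}) = {S, C}.
Read '0': {S, C} → {S, B, C}.
Read '1': {S, B, C} → {B, C}.
State C is in {B, C}.

Yes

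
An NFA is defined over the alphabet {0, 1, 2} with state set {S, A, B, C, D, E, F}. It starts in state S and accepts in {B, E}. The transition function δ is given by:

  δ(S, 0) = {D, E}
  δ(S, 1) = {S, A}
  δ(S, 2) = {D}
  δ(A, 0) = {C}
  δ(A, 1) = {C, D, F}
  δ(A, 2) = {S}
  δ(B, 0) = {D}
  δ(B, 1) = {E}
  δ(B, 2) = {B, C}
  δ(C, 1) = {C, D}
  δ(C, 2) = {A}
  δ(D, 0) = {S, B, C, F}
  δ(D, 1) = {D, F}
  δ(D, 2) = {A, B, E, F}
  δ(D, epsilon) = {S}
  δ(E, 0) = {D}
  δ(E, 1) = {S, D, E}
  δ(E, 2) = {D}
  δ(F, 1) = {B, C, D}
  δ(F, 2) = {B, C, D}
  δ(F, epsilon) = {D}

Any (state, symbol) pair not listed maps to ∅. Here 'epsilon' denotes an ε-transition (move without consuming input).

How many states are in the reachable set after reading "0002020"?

Start in {S}.
Read '0': {S} → {S, D, E}.
Read '0': {S, D, E} → {S, B, C, D, E, F}.
Read '0': {S, B, C, D, E, F} → {S, B, C, D, E, F}.
Read '2': {S, B, C, D, E, F} → {S, A, B, C, D, E, F}.
Read '0': {S, A, B, C, D, E, F} → {S, B, C, D, E, F}.
Read '2': {S, B, C, D, E, F} → {S, A, B, C, D, E, F}.
Read '0': {S, A, B, C, D, E, F} → {S, B, C, D, E, F}.
That set has 6 states.

6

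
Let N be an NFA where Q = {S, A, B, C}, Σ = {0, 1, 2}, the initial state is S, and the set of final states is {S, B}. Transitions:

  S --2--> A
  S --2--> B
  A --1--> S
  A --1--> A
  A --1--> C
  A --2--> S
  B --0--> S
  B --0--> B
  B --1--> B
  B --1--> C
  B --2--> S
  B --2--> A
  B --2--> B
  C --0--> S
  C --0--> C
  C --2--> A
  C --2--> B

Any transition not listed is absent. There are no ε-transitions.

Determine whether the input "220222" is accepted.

Yes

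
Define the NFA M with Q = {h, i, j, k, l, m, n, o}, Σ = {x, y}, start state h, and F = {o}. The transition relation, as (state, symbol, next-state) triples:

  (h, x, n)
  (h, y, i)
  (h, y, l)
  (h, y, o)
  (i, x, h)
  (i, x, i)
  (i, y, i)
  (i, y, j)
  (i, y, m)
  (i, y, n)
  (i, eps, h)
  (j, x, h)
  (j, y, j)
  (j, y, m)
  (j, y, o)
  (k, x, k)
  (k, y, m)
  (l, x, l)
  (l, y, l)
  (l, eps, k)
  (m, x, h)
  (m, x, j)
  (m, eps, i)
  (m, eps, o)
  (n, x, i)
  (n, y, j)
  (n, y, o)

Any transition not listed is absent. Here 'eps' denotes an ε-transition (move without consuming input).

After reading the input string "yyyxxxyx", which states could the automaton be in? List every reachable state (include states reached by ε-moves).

{h, i, j, k, l, n}

Start in {h}.
Read 'y': {h} → {h, i, k, l, o}.
Read 'y': {h, i, k, l, o} → {h, i, j, k, l, m, n, o}.
Read 'y': {h, i, j, k, l, m, n, o} → {h, i, j, k, l, m, n, o}.
Read 'x': {h, i, j, k, l, m, n, o} → {h, i, j, k, l, n}.
Read 'x': {h, i, j, k, l, n} → {h, i, k, l, n}.
Read 'x': {h, i, k, l, n} → {h, i, k, l, n}.
Read 'y': {h, i, k, l, n} → {h, i, j, k, l, m, n, o}.
Read 'x': {h, i, j, k, l, m, n, o} → {h, i, j, k, l, n}.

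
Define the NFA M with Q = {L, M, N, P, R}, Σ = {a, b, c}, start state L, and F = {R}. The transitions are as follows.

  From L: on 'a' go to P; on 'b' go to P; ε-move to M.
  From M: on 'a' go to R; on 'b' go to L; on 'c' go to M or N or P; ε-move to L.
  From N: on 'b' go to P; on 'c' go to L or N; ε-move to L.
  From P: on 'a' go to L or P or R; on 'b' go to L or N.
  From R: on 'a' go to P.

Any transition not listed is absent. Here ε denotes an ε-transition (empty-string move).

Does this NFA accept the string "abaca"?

Start: ε-closure({L}) = {L, M}.
Read 'a': L→{P}, M→{R}; now {P, R}.
Read 'b': P→{L, N}, R→∅; union {L, N}; ε-closure = {L, M, N}.
Read 'a': L→{P}, M→{R}, N→∅; now {P, R}.
Read 'c': P→∅, R→∅; now ∅.
The set is empty and remains empty for the remaining 1 symbol.
The final set ∅ contains no accepting state.

No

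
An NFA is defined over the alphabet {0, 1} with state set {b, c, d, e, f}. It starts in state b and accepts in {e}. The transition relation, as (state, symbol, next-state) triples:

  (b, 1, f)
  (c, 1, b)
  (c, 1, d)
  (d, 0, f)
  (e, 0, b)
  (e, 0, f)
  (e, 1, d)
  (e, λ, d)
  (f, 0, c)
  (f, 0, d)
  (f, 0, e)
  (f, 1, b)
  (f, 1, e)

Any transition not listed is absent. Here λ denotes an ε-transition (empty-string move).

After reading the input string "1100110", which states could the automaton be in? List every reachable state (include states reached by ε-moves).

{c, d, e}

Start in {b}.
Read '1': b→{f}; now {f}.
Read '1': f→{b, e}; union {b, e}; ε-closure = {b, d, e}.
Read '0': b→∅, d→{f}, e→{b, f}; now {b, f}.
Read '0': b→∅, f→{c, d, e}; now {c, d, e}.
Read '1': c→{b, d}, d→∅, e→{d}; now {b, d}.
Read '1': b→{f}, d→∅; now {f}.
Read '0': f→{c, d, e}; now {c, d, e}.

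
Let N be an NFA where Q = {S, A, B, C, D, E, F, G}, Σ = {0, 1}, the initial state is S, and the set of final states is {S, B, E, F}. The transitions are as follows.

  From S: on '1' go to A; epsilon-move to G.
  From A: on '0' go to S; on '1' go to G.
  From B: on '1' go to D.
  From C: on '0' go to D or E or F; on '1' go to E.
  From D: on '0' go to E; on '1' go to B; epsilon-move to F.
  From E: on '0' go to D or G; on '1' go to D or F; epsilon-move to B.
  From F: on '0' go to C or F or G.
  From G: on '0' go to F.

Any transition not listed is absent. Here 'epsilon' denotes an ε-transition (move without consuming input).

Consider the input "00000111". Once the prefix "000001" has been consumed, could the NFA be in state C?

Start: ε-closure({S}) = {S, G}.
Read '0': S→∅, G→{F}; now {F}.
Read '0': F→{C, F, G}; now {C, F, G}.
Read '0': C→{D, E, F}, F→{C, F, G}, G→{F}; union {C, D, E, F, G}; ε-closure = {B, C, D, E, F, G}.
Read '0': B→∅, C→{D, E, F}, D→{E}, E→{D, G}, F→{C, F, G}, G→{F}; union {C, D, E, F, G}; ε-closure = {B, C, D, E, F, G}.
Read '0': B→∅, C→{D, E, F}, D→{E}, E→{D, G}, F→{C, F, G}, G→{F}; union {C, D, E, F, G}; ε-closure = {B, C, D, E, F, G}.
Read '1': B→{D}, C→{E}, D→{B}, E→{D, F}, F→∅, G→∅; now {B, D, E, F}.
State C is not in {B, D, E, F}.

No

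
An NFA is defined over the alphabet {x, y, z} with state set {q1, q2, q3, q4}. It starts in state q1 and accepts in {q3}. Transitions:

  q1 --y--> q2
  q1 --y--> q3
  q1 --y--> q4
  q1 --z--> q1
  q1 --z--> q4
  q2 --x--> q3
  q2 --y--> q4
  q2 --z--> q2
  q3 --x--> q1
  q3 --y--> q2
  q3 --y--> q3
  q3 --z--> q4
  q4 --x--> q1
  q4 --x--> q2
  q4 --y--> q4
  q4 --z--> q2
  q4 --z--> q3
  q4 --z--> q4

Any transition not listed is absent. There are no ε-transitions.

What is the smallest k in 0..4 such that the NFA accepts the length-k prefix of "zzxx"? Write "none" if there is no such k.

Start in {q1}.
Read 'z': {q1} → {q1, q4}.
Read 'z': {q1, q4} → {q1, q2, q3, q4}.
None of the earlier sets intersect F, but {q1, q2, q3, q4} does.

2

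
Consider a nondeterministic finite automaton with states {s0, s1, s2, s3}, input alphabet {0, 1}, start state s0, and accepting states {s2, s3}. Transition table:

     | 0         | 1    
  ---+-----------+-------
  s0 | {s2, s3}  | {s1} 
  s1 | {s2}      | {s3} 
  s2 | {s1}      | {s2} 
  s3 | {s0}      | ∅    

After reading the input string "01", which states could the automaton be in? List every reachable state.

{s2}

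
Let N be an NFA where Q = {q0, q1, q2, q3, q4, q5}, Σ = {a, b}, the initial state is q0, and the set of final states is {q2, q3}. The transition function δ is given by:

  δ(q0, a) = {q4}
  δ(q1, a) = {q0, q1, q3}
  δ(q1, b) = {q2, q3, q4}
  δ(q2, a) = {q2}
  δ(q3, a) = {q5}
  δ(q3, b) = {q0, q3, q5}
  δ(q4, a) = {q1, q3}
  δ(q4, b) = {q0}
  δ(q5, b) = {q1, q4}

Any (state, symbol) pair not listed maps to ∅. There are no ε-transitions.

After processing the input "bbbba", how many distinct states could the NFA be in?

0

Start in {q0}.
Read 'b': {q0} → ∅.
The set is empty and remains empty for the remaining 4 symbols.
That set has 0 states.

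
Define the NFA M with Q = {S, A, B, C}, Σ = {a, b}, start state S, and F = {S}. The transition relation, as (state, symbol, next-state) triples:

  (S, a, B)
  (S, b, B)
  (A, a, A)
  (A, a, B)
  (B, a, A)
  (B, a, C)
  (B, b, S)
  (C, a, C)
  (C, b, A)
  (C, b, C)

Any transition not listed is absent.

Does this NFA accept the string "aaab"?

Start in {S}.
Read 'a': {S} → {B}.
Read 'a': {B} → {A, C}.
Read 'a': {A, C} → {A, B, C}.
Read 'b': {A, B, C} → {S, A, C}.
The final set {S, A, C} contains the accepting state S.

Yes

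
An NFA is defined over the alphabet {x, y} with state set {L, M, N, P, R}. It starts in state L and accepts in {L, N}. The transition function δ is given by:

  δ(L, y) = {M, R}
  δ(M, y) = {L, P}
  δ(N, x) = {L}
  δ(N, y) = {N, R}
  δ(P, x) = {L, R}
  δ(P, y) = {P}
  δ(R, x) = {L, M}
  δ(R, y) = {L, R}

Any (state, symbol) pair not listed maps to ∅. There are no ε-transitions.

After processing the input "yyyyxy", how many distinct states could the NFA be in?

Start in {L}.
Read 'y': {L} → {M, R}.
Read 'y': {M, R} → {L, P, R}.
Read 'y': {L, P, R} → {L, M, P, R}.
Read 'y': {L, M, P, R} → {L, M, P, R}.
Read 'x': {L, M, P, R} → {L, M, R}.
Read 'y': {L, M, R} → {L, M, P, R}.
That set has 4 states.

4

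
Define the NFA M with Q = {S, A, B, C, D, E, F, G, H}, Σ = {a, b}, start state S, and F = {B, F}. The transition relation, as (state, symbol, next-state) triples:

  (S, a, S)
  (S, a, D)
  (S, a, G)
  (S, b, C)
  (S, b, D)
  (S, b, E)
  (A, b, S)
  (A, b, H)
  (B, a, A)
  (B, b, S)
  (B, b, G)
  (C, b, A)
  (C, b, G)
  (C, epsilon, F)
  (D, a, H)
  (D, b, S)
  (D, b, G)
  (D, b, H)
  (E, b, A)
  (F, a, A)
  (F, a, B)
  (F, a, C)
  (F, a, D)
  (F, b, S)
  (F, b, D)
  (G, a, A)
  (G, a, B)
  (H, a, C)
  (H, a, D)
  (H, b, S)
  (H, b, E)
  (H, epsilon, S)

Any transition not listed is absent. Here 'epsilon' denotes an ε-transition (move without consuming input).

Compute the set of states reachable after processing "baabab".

Start in {S}.
Read 'b': {S} → {C, D, E, F}.
Read 'a': {C, D, E, F} → {S, A, B, C, D, F, H}.
Read 'a': {S, A, B, C, D, F, H} → {S, A, B, C, D, F, G, H}.
Read 'b': {S, A, B, C, D, F, G, H} → {S, A, C, D, E, F, G, H}.
Read 'a': {S, A, C, D, E, F, G, H} → {S, A, B, C, D, F, G, H}.
Read 'b': {S, A, B, C, D, F, G, H} → {S, A, C, D, E, F, G, H}.

{S, A, C, D, E, F, G, H}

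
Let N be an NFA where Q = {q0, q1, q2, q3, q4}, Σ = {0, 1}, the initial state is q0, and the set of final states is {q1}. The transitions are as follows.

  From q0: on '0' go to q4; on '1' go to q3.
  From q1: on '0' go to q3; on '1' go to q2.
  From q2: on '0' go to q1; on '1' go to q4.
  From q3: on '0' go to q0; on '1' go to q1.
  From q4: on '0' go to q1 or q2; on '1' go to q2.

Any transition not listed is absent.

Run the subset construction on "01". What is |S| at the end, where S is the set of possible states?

Start in {q0}.
Read '0': {q0} → {q4}.
Read '1': {q4} → {q2}.
That set has 1 state.

1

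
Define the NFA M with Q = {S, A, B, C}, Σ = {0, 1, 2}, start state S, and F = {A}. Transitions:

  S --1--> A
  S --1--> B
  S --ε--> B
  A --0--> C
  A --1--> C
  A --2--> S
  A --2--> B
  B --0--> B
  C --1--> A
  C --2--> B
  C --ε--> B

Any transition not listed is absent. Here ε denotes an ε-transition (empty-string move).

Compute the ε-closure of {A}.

{A}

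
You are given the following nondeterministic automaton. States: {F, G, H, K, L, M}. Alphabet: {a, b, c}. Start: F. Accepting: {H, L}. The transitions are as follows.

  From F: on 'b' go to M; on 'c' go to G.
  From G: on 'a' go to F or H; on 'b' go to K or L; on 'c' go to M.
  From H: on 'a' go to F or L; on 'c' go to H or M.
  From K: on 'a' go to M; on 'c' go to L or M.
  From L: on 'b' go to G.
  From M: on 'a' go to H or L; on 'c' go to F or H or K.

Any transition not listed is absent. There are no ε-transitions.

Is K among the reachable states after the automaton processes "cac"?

Start in {F}.
Read 'c': {F} → {G}.
Read 'a': {G} → {F, H}.
Read 'c': {F, H} → {G, H, M}.
State K is not in {G, H, M}.

No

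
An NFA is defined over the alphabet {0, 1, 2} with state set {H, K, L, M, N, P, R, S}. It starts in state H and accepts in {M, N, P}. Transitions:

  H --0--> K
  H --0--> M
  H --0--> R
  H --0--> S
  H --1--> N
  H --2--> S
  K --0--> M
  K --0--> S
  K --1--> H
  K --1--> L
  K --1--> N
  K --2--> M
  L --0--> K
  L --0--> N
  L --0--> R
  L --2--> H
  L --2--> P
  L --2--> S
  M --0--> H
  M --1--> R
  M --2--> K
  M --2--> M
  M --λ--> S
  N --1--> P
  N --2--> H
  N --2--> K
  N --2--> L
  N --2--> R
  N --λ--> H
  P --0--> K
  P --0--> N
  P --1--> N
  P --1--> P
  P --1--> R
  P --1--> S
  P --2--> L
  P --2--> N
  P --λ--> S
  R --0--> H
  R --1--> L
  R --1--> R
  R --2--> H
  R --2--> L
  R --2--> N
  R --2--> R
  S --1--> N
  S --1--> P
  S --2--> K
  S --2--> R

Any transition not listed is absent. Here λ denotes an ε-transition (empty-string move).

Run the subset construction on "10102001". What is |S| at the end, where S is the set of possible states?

6

Start in {H}.
Read '1': {H} → {H, N}.
Read '0': {H, N} → {K, M, R, S}.
Read '1': {K, M, R, S} → {H, L, N, P, R, S}.
Read '0': {H, L, N, P, R, S} → {H, K, M, N, R, S}.
Read '2': {H, K, M, N, R, S} → {H, K, L, M, N, R, S}.
Read '0': {H, K, L, M, N, R, S} → {H, K, M, N, R, S}.
Read '0': {H, K, M, N, R, S} → {H, K, M, R, S}.
Read '1': {H, K, M, R, S} → {H, L, N, P, R, S}.
That set has 6 states.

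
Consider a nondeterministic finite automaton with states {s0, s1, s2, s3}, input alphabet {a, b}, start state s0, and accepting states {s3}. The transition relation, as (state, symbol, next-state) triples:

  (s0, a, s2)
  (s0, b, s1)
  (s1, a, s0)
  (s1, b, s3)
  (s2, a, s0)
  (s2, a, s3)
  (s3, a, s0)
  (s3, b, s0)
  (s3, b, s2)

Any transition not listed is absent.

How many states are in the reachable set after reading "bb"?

1

Start in {s0}.
Read 'b': s0→{s1}; now {s1}.
Read 'b': s1→{s3}; now {s3}.
That set has 1 state.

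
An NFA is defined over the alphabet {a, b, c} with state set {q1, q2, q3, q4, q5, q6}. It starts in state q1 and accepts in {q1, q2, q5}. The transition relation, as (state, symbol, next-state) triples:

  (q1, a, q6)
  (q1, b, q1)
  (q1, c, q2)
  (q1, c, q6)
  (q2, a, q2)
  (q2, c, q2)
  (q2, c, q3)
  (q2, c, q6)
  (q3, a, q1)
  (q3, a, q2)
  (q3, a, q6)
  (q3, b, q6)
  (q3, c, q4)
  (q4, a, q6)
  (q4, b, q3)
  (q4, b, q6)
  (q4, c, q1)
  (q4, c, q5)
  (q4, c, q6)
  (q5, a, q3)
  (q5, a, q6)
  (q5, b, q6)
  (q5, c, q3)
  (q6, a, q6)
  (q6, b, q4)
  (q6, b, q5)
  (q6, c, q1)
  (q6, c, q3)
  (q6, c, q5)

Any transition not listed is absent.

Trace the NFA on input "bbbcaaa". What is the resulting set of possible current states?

{q2, q6}

Start in {q1}.
Read 'b': {q1} → {q1}.
Read 'b': {q1} → {q1}.
Read 'b': {q1} → {q1}.
Read 'c': {q1} → {q2, q6}.
Read 'a': {q2, q6} → {q2, q6}.
Read 'a': {q2, q6} → {q2, q6}.
Read 'a': {q2, q6} → {q2, q6}.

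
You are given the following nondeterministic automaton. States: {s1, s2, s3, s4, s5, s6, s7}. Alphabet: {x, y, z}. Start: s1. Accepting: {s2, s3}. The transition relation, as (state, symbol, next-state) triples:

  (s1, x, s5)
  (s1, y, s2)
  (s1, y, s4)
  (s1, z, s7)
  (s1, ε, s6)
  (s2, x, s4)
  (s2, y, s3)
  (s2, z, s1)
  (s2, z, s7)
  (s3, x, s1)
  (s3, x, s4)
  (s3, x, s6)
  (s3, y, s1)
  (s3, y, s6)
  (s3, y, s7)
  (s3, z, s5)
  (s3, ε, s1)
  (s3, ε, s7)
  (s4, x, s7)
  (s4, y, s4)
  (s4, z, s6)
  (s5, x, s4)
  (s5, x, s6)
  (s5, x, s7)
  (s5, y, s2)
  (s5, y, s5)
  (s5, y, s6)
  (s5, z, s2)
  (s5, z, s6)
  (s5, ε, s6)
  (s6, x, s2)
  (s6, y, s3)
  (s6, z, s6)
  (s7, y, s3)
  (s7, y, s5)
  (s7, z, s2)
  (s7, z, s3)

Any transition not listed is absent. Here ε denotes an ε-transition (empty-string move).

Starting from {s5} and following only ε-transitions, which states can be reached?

Begin with {s5}.
ε-move s5 → s6; add s6.

{s5, s6}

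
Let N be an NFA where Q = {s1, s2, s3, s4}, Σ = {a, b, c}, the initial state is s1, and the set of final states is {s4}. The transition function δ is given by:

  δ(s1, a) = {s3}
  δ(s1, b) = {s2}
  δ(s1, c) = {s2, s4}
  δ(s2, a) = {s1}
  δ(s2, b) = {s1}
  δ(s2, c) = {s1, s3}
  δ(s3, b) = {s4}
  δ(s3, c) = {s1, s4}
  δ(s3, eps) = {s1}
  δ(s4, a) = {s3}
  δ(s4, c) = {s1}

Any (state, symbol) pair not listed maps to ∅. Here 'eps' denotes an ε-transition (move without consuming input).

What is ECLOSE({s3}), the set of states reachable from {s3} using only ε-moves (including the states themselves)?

{s1, s3}

Begin with {s3}.
ε-move s3 → s1; add s1.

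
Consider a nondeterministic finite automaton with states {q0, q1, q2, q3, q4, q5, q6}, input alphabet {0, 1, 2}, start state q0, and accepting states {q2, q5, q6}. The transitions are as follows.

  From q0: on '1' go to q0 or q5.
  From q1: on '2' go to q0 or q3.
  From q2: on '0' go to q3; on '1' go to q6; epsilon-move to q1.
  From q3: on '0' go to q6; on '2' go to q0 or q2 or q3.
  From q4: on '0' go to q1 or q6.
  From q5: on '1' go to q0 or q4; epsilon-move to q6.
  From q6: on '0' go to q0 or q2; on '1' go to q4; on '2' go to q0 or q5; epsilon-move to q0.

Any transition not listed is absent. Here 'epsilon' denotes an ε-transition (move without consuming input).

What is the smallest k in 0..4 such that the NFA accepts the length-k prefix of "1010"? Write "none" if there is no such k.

1

Start in {q0}.
Read '1': q0→{q0, q5}; union {q0, q5}; ε-closure = {q0, q5, q6}.
None of the earlier sets intersect F, but {q0, q5, q6} does.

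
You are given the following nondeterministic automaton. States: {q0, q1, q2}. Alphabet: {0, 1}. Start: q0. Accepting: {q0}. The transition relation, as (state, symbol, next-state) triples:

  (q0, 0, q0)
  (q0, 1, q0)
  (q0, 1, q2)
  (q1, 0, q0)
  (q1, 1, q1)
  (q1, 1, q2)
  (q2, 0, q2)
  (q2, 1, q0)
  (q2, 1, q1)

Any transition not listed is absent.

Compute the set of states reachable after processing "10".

Start in {q0}.
Read '1': q0→{q0, q2}; now {q0, q2}.
Read '0': q0→{q0}, q2→{q2}; now {q0, q2}.

{q0, q2}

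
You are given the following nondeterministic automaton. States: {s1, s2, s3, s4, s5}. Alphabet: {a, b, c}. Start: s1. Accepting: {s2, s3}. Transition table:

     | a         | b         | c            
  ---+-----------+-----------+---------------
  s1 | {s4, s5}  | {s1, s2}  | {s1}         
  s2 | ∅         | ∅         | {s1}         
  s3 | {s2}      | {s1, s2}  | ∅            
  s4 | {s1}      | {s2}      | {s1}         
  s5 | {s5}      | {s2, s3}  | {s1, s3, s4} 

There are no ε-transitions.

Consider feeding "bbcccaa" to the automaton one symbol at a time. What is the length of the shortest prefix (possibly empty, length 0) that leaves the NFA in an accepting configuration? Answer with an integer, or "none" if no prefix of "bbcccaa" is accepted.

1

Start in {s1}.
Read 'b': s1→{s1, s2}; now {s1, s2}.
None of the earlier sets intersect F, but {s1, s2} does.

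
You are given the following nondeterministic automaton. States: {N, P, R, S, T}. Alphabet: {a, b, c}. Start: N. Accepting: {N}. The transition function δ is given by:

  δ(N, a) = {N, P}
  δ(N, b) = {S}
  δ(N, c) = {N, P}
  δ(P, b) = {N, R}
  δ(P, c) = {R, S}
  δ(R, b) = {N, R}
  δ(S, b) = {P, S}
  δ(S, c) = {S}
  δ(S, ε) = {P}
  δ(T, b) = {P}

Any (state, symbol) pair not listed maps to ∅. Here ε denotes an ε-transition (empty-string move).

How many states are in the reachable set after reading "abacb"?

4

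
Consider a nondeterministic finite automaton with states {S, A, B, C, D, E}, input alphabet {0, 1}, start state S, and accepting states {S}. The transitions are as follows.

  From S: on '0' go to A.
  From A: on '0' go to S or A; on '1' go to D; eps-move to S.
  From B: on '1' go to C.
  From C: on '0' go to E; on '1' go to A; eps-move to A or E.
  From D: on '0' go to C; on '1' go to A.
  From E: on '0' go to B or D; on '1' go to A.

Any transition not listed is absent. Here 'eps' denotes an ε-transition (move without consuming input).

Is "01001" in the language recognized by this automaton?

Yes

Start in {S}.
Read '0': {S} → {S, A}.
Read '1': {S, A} → {D}.
Read '0': {D} → {S, A, C, E}.
Read '0': {S, A, C, E} → {S, A, B, D, E}.
Read '1': {S, A, B, D, E} → {S, A, C, D, E}.
The final set {S, A, C, D, E} contains the accepting state S.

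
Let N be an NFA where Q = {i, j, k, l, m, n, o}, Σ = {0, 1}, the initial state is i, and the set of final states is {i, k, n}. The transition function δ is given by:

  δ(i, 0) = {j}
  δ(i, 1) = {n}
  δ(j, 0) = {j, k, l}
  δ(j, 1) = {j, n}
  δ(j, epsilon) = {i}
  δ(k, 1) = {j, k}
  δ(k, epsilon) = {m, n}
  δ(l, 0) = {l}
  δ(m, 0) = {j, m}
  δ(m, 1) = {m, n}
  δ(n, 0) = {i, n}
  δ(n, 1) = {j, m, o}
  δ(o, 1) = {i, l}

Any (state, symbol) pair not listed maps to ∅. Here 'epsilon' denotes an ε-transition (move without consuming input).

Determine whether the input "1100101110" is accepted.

Start in {i}.
Read '1': {i} → {n}.
Read '1': {n} → {i, j, m, o}.
Read '0': {i, j, m, o} → {i, j, k, l, m, n}.
Read '0': {i, j, k, l, m, n} → {i, j, k, l, m, n}.
Read '1': {i, j, k, l, m, n} → {i, j, k, m, n, o}.
Read '0': {i, j, k, m, n, o} → {i, j, k, l, m, n}.
Read '1': {i, j, k, l, m, n} → {i, j, k, m, n, o}.
Read '1': {i, j, k, m, n, o} → {i, j, k, l, m, n, o}.
Read '1': {i, j, k, l, m, n, o} → {i, j, k, l, m, n, o}.
Read '0': {i, j, k, l, m, n, o} → {i, j, k, l, m, n}.
The final set {i, j, k, l, m, n} contains the accepting states i, k, n.

Yes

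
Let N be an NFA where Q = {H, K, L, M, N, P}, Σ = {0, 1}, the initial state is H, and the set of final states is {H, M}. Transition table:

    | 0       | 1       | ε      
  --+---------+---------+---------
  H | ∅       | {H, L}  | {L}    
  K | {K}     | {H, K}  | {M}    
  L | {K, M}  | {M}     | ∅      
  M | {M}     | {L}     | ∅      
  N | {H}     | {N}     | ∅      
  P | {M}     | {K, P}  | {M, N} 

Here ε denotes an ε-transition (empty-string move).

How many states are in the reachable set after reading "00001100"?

2

Start: ε-closure({H}) = {H, L}.
Read '0': H→∅, L→{K, M}; now {K, M}.
Read '0': K→{K}, M→{M}; now {K, M}.
Read '0': K→{K}, M→{M}; now {K, M}.
Read '0': K→{K}, M→{M}; now {K, M}.
Read '1': K→{H, K}, M→{L}; union {H, K, L}; ε-closure = {H, K, L, M}.
Read '1': H→{H, L}, K→{H, K}, L→{M}, M→{L}; now {H, K, L, M}.
Read '0': H→∅, K→{K}, L→{K, M}, M→{M}; now {K, M}.
Read '0': K→{K}, M→{M}; now {K, M}.
That set has 2 states.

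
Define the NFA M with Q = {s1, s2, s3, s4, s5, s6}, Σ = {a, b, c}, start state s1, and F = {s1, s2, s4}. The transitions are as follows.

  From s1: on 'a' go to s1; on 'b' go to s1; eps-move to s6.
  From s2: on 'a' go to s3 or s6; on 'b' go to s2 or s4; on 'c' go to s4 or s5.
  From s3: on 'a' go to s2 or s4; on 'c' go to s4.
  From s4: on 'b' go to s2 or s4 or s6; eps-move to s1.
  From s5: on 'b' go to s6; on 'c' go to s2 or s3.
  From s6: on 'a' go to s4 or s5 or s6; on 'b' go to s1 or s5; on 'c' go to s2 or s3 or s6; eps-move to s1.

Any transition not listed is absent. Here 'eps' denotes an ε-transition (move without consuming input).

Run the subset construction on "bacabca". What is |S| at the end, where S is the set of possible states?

6

Start: ε-closure({s1}) = {s1, s6}.
Read 'b': s1→{s1}, s6→{s1, s5}; union {s1, s5}; ε-closure = {s1, s5, s6}.
Read 'a': s1→{s1}, s5→∅, s6→{s4, s5, s6}; now {s1, s4, s5, s6}.
Read 'c': s1→∅, s4→∅, s5→{s2, s3}, s6→{s2, s3, s6}; union {s2, s3, s6}; ε-closure = {s1, s2, s3, s6}.
Read 'a': s1→{s1}, s2→{s3, s6}, s3→{s2, s4}, s6→{s4, s5, s6}; now {s1, s2, s3, s4, s5, s6}.
Read 'b': s1→{s1}, s2→{s2, s4}, s3→∅, s4→{s2, s4, s6}, s5→{s6}, s6→{s1, s5}; now {s1, s2, s4, s5, s6}.
Read 'c': s1→∅, s2→{s4, s5}, s4→∅, s5→{s2, s3}, s6→{s2, s3, s6}; union {s2, s3, s4, s5, s6}; ε-closure = {s1, s2, s3, s4, s5, s6}.
Read 'a': s1→{s1}, s2→{s3, s6}, s3→{s2, s4}, s4→∅, s5→∅, s6→{s4, s5, s6}; now {s1, s2, s3, s4, s5, s6}.
That set has 6 states.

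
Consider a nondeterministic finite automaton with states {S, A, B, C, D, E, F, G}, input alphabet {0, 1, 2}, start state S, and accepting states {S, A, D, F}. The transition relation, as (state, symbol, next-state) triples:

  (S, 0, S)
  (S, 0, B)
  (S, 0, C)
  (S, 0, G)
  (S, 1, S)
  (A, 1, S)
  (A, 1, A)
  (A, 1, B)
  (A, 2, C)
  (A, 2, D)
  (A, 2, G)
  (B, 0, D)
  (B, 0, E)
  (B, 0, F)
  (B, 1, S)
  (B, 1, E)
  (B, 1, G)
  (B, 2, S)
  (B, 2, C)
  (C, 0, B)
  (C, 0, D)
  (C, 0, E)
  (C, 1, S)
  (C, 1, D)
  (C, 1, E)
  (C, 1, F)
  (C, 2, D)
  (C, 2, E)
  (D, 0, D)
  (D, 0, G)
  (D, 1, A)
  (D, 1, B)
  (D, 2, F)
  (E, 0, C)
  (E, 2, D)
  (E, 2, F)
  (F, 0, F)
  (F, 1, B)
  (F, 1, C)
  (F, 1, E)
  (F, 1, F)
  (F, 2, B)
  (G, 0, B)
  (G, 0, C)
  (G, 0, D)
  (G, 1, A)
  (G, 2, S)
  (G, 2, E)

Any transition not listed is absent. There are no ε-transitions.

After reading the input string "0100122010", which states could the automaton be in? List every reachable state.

{S, B, C, D, E, F, G}

Start in {S}.
Read '0': {S} → {S, B, C, G}.
Read '1': {S, B, C, G} → {S, A, D, E, F, G}.
Read '0': {S, A, D, E, F, G} → {S, B, C, D, F, G}.
Read '0': {S, B, C, D, F, G} → {S, B, C, D, E, F, G}.
Read '1': {S, B, C, D, E, F, G} → {S, A, B, C, D, E, F, G}.
Read '2': {S, A, B, C, D, E, F, G} → {S, B, C, D, E, F, G}.
Read '2': {S, B, C, D, E, F, G} → {S, B, C, D, E, F}.
Read '0': {S, B, C, D, E, F} → {S, B, C, D, E, F, G}.
Read '1': {S, B, C, D, E, F, G} → {S, A, B, C, D, E, F, G}.
Read '0': {S, A, B, C, D, E, F, G} → {S, B, C, D, E, F, G}.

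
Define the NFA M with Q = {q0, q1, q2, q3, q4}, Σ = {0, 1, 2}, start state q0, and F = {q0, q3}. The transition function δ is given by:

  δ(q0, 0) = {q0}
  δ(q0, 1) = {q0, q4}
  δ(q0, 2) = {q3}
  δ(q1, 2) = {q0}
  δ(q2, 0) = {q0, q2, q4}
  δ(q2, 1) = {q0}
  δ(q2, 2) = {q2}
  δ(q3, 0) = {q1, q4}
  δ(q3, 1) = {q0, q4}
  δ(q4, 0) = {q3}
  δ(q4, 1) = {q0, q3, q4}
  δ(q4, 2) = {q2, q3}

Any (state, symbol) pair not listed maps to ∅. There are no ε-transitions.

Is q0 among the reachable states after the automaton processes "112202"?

No

Start in {q0}.
Read '1': q0→{q0, q4}; now {q0, q4}.
Read '1': q0→{q0, q4}, q4→{q0, q3, q4}; now {q0, q3, q4}.
Read '2': q0→{q3}, q3→∅, q4→{q2, q3}; now {q2, q3}.
Read '2': q2→{q2}, q3→∅; now {q2}.
Read '0': q2→{q0, q2, q4}; now {q0, q2, q4}.
Read '2': q0→{q3}, q2→{q2}, q4→{q2, q3}; now {q2, q3}.
State q0 is not in {q2, q3}.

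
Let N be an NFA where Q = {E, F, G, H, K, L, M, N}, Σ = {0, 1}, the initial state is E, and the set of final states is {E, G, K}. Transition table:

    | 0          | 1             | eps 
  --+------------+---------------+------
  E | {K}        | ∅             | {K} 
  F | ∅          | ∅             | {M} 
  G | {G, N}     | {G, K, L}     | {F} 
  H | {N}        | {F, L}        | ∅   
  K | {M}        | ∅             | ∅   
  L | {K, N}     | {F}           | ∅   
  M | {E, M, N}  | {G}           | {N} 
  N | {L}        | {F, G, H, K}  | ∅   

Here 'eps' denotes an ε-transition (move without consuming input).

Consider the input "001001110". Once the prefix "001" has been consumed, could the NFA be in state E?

No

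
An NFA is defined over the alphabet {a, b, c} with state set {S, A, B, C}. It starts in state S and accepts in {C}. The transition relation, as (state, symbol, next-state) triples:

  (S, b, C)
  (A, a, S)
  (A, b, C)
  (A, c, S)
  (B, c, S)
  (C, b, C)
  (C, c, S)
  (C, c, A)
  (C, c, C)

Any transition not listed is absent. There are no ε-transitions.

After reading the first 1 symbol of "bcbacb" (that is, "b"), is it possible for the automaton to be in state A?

Start in {S}.
Read 'b': {S} → {C}.
State A is not in {C}.

No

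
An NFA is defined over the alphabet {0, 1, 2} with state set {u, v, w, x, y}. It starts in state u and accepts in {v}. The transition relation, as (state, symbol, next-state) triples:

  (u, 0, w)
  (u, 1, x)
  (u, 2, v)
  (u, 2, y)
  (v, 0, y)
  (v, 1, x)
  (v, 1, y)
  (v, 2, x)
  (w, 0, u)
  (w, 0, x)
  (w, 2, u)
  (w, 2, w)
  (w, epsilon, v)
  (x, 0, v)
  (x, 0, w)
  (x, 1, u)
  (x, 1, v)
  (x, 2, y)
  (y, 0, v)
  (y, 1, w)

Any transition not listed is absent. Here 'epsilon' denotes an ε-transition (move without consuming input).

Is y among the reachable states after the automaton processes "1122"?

Start in {u}.
Read '1': u→{x}; now {x}.
Read '1': x→{u, v}; now {u, v}.
Read '2': u→{v, y}, v→{x}; now {v, x, y}.
Read '2': v→{x}, x→{y}, y→∅; now {x, y}.
State y is in {x, y}.

Yes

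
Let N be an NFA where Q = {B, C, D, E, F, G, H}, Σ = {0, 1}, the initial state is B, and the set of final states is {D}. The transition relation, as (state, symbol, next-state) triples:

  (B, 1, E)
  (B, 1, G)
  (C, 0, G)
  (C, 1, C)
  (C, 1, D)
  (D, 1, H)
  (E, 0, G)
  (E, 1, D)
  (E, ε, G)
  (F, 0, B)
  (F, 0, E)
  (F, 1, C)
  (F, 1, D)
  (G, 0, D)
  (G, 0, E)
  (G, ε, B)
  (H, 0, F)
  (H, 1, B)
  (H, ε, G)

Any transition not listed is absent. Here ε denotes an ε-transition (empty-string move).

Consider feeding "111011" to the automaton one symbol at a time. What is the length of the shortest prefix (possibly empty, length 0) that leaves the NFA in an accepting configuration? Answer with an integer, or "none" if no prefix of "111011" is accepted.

2

Start in {B}.
Read '1': {B} → {B, E, G}.
Read '1': {B, E, G} → {B, D, E, G}.
None of the earlier sets intersect F, but {B, D, E, G} does.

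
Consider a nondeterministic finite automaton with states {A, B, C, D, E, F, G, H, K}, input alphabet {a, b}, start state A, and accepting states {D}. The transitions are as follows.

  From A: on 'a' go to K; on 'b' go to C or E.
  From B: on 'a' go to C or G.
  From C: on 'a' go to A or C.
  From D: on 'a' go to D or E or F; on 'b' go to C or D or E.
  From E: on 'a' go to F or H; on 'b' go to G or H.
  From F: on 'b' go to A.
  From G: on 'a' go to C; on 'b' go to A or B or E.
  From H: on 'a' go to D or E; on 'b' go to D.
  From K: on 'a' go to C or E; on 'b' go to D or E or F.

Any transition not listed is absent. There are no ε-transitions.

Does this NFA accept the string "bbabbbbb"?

Yes

Start in {A}.
Read 'b': A→{C, E}; now {C, E}.
Read 'b': C→∅, E→{G, H}; now {G, H}.
Read 'a': G→{C}, H→{D, E}; now {C, D, E}.
Read 'b': C→∅, D→{C, D, E}, E→{G, H}; now {C, D, E, G, H}.
Read 'b': C→∅, D→{C, D, E}, E→{G, H}, G→{A, B, E}, H→{D}; now {A, B, C, D, E, G, H}.
Read 'b': A→{C, E}, B→∅, C→∅, D→{C, D, E}, E→{G, H}, G→{A, B, E}, H→{D}; now {A, B, C, D, E, G, H}.
Read 'b': A→{C, E}, B→∅, C→∅, D→{C, D, E}, E→{G, H}, G→{A, B, E}, H→{D}; now {A, B, C, D, E, G, H}.
Read 'b': A→{C, E}, B→∅, C→∅, D→{C, D, E}, E→{G, H}, G→{A, B, E}, H→{D}; now {A, B, C, D, E, G, H}.
The final set {A, B, C, D, E, G, H} contains the accepting state D.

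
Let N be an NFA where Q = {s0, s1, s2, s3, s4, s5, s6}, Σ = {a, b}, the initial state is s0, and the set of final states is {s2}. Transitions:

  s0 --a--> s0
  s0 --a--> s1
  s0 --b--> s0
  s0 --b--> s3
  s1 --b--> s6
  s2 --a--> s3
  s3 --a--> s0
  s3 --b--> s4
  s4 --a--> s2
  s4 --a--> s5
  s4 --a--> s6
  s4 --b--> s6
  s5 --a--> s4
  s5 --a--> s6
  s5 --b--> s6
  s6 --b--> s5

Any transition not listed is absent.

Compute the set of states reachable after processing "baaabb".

{s0, s3, s4, s5}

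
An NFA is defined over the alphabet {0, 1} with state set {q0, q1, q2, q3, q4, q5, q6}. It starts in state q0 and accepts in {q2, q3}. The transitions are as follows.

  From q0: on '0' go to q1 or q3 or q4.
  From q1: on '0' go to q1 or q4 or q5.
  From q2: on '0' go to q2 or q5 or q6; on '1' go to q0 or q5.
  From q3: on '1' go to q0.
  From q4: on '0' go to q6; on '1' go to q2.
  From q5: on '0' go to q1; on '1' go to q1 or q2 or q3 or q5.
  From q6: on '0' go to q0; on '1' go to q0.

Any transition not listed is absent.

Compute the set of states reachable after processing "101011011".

Start in {q0}.
Read '1': {q0} → ∅.
The set is empty and remains empty for the remaining 8 symbols.

∅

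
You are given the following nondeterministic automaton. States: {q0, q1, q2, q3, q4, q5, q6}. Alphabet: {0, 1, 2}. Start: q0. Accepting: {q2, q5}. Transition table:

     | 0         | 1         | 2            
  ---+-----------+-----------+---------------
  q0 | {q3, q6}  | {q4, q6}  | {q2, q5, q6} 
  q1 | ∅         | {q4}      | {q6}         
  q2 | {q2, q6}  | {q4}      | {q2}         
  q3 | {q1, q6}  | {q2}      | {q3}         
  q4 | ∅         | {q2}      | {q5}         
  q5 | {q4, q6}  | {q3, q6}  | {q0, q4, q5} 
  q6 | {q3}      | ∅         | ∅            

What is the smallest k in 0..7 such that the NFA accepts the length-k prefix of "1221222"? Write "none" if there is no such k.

2

Start in {q0}.
Read '1': q0→{q4, q6}; now {q4, q6}.
Read '2': q4→{q5}, q6→∅; now {q5}.
None of the earlier sets intersect F, but {q5} does.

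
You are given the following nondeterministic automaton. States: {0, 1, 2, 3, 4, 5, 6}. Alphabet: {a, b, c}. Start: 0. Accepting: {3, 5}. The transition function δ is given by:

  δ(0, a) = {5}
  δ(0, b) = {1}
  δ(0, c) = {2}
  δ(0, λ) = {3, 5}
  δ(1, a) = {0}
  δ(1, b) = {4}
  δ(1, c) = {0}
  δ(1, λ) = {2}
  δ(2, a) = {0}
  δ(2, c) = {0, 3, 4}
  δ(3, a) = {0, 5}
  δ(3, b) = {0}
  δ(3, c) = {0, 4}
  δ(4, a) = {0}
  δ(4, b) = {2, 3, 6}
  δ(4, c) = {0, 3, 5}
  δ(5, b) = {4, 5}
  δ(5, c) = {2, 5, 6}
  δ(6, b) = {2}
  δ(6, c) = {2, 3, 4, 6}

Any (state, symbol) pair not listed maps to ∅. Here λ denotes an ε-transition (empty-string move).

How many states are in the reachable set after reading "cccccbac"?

6

Start: ε-closure({0}) = {0, 3, 5}.
Read 'c': 0→{2}, 3→{0, 4}, 5→{2, 5, 6}; union {0, 2, 4, 5, 6}; ε-closure = {0, 2, 3, 4, 5, 6}.
Read 'c': 0→{2}, 2→{0, 3, 4}, 3→{0, 4}, 4→{0, 3, 5}, 5→{2, 5, 6}, 6→{2, 3, 4, 6}; now {0, 2, 3, 4, 5, 6}.
Read 'c': 0→{2}, 2→{0, 3, 4}, 3→{0, 4}, 4→{0, 3, 5}, 5→{2, 5, 6}, 6→{2, 3, 4, 6}; now {0, 2, 3, 4, 5, 6}.
Read 'c': 0→{2}, 2→{0, 3, 4}, 3→{0, 4}, 4→{0, 3, 5}, 5→{2, 5, 6}, 6→{2, 3, 4, 6}; now {0, 2, 3, 4, 5, 6}.
Read 'c': 0→{2}, 2→{0, 3, 4}, 3→{0, 4}, 4→{0, 3, 5}, 5→{2, 5, 6}, 6→{2, 3, 4, 6}; now {0, 2, 3, 4, 5, 6}.
Read 'b': 0→{1}, 2→∅, 3→{0}, 4→{2, 3, 6}, 5→{4, 5}, 6→{2}; now {0, 1, 2, 3, 4, 5, 6}.
Read 'a': 0→{5}, 1→{0}, 2→{0}, 3→{0, 5}, 4→{0}, 5→∅, 6→∅; union {0, 5}; ε-closure = {0, 3, 5}.
Read 'c': 0→{2}, 3→{0, 4}, 5→{2, 5, 6}; union {0, 2, 4, 5, 6}; ε-closure = {0, 2, 3, 4, 5, 6}.
That set has 6 states.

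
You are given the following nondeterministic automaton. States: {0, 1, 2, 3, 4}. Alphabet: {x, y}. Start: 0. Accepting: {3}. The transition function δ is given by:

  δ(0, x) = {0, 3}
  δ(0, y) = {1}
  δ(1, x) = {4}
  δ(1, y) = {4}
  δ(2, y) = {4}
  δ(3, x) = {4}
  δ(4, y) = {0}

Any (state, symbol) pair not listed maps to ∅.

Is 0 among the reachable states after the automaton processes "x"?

Yes

Start in {0}.
Read 'x': {0} → {0, 3}.
State 0 is in {0, 3}.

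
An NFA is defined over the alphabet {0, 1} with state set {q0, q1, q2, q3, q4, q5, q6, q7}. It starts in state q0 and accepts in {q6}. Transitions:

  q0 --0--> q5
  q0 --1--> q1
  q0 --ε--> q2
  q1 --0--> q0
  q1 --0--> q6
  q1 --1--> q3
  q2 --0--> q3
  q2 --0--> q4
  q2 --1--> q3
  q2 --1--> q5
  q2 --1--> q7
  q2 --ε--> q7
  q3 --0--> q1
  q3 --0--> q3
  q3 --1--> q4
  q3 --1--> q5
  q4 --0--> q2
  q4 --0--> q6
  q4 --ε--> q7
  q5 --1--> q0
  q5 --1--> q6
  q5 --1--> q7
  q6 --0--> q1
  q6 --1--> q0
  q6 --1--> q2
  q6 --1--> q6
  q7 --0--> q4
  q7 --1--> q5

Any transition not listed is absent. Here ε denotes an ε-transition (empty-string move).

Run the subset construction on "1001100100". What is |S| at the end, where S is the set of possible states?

8

Start: ε-closure({q0}) = {q0, q2, q7}.
Read '1': {q0, q2, q7} → {q1, q3, q5, q7}.
Read '0': {q1, q3, q5, q7} → {q0, q1, q2, q3, q4, q6, q7}.
Read '0': {q0, q1, q2, q3, q4, q6, q7} → {q0, q1, q2, q3, q4, q5, q6, q7}.
Read '1': {q0, q1, q2, q3, q4, q5, q6, q7} → {q0, q1, q2, q3, q4, q5, q6, q7}.
Read '1': {q0, q1, q2, q3, q4, q5, q6, q7} → {q0, q1, q2, q3, q4, q5, q6, q7}.
Read '0': {q0, q1, q2, q3, q4, q5, q6, q7} → {q0, q1, q2, q3, q4, q5, q6, q7}.
Read '0': {q0, q1, q2, q3, q4, q5, q6, q7} → {q0, q1, q2, q3, q4, q5, q6, q7}.
Read '1': {q0, q1, q2, q3, q4, q5, q6, q7} → {q0, q1, q2, q3, q4, q5, q6, q7}.
Read '0': {q0, q1, q2, q3, q4, q5, q6, q7} → {q0, q1, q2, q3, q4, q5, q6, q7}.
Read '0': {q0, q1, q2, q3, q4, q5, q6, q7} → {q0, q1, q2, q3, q4, q5, q6, q7}.
That set has 8 states.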